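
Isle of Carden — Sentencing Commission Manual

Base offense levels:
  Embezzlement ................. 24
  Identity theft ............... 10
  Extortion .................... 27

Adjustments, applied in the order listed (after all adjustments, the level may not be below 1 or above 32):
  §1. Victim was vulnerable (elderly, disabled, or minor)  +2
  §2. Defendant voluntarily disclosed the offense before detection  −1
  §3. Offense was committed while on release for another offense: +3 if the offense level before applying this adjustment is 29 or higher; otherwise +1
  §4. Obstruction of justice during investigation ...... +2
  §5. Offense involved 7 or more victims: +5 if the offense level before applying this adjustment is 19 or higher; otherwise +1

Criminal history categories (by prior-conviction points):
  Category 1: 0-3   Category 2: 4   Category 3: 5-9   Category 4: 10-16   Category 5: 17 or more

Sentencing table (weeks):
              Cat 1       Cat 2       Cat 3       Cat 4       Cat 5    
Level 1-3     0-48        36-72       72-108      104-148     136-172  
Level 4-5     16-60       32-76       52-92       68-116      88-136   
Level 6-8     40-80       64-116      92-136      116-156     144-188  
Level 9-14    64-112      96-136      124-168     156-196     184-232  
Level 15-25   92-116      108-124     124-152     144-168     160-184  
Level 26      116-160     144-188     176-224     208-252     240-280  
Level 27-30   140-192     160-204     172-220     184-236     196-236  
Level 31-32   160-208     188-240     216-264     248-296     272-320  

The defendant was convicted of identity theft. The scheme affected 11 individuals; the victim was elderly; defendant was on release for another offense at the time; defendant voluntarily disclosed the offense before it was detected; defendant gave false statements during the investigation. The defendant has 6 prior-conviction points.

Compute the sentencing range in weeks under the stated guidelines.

124-152 weeks

Base offense level for identity theft: 10.
§1 applies: 10 + 2 = 12.
§2 applies: 12 − 1 = 11.
§3 applies (level before this adjustment is 11 < 29, so +1): 11 + 1 = 12.
§4 applies: 12 + 2 = 14.
§5 applies (level before this adjustment is 14 < 19, so +1): 14 + 1 = 15.
Final offense level: 15.
Criminal history: 6 prior points → Category 3 (5-9).
Level 15 falls in the 15-25 band.
Grid: Level 15-25 × Category 3 = 124-152 weeks.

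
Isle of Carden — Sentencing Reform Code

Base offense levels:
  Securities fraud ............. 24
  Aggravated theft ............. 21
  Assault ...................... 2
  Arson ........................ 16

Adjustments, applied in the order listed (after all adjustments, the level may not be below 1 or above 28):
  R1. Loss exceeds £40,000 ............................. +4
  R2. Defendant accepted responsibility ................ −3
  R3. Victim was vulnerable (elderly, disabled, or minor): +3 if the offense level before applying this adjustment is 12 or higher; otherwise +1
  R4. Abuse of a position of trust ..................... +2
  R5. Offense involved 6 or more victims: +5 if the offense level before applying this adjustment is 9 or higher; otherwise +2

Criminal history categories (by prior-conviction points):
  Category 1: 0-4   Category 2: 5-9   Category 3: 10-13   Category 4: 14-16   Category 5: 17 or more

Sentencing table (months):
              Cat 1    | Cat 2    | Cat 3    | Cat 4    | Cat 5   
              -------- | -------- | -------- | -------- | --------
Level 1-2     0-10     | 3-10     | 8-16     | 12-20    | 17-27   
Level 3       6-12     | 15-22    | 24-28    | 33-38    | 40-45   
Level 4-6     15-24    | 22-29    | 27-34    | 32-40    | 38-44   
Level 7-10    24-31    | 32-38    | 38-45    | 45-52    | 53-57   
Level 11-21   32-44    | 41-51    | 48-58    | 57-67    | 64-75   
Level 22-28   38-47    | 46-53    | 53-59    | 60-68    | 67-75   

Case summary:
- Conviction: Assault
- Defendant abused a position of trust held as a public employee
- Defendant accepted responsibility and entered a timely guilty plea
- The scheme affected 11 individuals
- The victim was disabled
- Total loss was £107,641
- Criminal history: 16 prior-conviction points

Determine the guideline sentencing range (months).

45-52 months

Base offense level for assault: 2.
R1 applies: 2 + 4 = 6.
R2 applies: 6 − 3 = 3.
R3 applies (level before this adjustment is 3 < 12, so +1): 3 + 1 = 4.
R4 applies: 4 + 2 = 6.
R5 applies (level before this adjustment is 6 < 9, so +2): 6 + 2 = 8.
Final offense level: 8.
Criminal history: 16 prior points → Category 4 (14-16).
Level 8 falls in the 7-10 band.
Grid: Level 7-10 × Category 4 = 45-52 months.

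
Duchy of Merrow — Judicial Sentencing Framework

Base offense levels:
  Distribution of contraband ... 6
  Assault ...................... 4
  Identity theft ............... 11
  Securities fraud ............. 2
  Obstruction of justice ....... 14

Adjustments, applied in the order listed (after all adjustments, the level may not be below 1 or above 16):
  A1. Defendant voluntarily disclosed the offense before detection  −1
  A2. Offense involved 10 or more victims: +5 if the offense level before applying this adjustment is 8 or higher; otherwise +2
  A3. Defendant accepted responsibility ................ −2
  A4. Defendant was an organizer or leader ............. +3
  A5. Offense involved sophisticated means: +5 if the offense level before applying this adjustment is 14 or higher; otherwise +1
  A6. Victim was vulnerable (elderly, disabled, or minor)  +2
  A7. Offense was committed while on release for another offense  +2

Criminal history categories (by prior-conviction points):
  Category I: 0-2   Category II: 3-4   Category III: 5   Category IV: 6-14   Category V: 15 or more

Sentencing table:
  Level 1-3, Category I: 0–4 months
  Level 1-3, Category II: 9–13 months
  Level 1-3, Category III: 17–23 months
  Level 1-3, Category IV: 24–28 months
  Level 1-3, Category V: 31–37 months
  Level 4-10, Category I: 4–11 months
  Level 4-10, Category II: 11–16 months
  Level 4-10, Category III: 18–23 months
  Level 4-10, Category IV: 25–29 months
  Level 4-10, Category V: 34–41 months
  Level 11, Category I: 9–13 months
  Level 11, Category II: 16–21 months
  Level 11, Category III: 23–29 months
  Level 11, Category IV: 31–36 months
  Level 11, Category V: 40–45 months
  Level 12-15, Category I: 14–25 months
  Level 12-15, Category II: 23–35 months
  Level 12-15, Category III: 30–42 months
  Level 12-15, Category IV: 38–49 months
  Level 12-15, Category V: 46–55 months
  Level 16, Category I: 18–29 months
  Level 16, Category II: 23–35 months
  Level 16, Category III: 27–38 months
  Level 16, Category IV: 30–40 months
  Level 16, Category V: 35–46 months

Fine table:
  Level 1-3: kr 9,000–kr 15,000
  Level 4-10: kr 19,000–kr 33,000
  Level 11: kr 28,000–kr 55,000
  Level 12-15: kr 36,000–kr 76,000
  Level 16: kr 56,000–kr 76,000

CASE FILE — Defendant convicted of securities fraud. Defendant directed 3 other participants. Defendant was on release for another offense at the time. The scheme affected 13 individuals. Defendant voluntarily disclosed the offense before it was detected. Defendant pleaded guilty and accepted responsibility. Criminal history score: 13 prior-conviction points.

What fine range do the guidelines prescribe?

kr 19,000–kr 33,000

Base offense level for securities fraud: 2.
A1 applies: 2 − 1 = 1.
A2 applies (level before this adjustment is 1 < 8, so +2): 1 + 2 = 3.
A3 applies: 3 − 2 = 1.
A4 applies: 1 + 3 = 4.
A6 does not apply.
A7 applies: 4 + 2 = 6.
Final offense level: 6.
Level 6 falls in the 4-10 band.
Fine table: Level 4-10 → kr 19,000–kr 33,000.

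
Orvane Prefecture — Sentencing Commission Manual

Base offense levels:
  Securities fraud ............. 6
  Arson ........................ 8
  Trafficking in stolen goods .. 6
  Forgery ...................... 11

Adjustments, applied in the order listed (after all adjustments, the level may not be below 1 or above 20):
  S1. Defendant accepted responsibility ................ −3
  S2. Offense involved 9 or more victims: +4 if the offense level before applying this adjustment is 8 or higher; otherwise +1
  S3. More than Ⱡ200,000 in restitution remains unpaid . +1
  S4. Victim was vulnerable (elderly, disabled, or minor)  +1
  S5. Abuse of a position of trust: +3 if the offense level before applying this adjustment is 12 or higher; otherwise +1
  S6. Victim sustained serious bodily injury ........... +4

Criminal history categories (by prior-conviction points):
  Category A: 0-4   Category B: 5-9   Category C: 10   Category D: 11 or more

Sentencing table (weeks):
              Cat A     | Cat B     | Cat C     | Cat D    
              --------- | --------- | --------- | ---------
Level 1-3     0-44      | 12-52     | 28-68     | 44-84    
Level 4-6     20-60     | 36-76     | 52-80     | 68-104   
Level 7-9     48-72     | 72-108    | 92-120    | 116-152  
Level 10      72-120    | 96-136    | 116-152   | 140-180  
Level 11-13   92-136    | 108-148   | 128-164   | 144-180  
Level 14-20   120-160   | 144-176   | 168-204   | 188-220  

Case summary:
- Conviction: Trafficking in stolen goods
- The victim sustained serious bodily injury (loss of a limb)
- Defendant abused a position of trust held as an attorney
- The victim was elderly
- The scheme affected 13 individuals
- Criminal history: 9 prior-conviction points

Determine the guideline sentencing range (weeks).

108-148 weeks

Base offense level for trafficking in stolen goods: 6.
S1 does not apply.
S2 applies (level before this adjustment is 6 < 8, so +1): 6 + 1 = 7.
S4 applies: 7 + 1 = 8.
S5 applies (level before this adjustment is 8 < 12, so +1): 8 + 1 = 9.
S6 applies: 9 + 4 = 13.
Final offense level: 13.
Criminal history: 9 prior points → Category B (5-9).
Level 13 falls in the 11-13 band.
Grid: Level 11-13 × Category B = 108-148 weeks.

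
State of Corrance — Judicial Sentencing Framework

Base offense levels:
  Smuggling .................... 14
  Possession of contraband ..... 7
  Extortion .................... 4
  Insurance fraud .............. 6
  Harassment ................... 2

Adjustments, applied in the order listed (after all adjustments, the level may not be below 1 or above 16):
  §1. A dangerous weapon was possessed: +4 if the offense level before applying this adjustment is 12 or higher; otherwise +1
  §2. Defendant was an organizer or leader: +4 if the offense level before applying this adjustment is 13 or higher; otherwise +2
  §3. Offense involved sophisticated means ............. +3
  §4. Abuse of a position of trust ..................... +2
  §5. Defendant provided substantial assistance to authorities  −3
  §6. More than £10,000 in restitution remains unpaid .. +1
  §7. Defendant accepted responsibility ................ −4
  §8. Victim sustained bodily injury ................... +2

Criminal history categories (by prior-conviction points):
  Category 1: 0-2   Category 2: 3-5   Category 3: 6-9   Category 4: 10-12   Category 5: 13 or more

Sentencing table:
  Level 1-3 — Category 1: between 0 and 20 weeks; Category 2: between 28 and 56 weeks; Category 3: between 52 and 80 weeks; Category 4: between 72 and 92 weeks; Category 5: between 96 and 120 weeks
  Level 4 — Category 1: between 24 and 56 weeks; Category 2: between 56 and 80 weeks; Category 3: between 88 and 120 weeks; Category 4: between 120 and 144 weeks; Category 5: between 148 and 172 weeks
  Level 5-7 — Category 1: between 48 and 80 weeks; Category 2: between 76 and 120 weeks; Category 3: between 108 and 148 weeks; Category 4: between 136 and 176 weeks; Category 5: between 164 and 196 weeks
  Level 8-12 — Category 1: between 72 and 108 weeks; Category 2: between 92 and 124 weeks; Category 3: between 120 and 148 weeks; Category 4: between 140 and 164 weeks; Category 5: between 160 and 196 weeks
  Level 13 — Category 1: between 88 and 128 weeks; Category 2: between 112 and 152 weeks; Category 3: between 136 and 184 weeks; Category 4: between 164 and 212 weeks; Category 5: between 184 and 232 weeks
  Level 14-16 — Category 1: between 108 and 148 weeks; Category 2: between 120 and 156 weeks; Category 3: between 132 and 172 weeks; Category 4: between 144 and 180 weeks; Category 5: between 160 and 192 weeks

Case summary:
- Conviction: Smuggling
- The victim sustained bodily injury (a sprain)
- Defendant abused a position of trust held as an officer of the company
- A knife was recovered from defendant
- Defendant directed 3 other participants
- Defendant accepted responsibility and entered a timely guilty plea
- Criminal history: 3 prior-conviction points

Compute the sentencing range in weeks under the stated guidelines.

120-156 weeks

Base offense level for smuggling: 14.
§1 applies (level before this adjustment is 14 ≥ 12, so +4): 14 + 4 = 18.
§2 applies (level before this adjustment is 18 ≥ 13, so +4): 18 + 4 = 22.
§4 applies: 22 + 2 = 24.
§7 applies: 24 − 4 = 20.
§8 applies: 20 + 2 = 22.
Level 22 exceeds the maximum of 16; capped at 16.
Final offense level: 16.
Criminal history: 3 prior points → Category 2 (3-5).
Level 16 falls in the 14-16 band.
Grid: Level 14-16 × Category 2 = 120-156 weeks.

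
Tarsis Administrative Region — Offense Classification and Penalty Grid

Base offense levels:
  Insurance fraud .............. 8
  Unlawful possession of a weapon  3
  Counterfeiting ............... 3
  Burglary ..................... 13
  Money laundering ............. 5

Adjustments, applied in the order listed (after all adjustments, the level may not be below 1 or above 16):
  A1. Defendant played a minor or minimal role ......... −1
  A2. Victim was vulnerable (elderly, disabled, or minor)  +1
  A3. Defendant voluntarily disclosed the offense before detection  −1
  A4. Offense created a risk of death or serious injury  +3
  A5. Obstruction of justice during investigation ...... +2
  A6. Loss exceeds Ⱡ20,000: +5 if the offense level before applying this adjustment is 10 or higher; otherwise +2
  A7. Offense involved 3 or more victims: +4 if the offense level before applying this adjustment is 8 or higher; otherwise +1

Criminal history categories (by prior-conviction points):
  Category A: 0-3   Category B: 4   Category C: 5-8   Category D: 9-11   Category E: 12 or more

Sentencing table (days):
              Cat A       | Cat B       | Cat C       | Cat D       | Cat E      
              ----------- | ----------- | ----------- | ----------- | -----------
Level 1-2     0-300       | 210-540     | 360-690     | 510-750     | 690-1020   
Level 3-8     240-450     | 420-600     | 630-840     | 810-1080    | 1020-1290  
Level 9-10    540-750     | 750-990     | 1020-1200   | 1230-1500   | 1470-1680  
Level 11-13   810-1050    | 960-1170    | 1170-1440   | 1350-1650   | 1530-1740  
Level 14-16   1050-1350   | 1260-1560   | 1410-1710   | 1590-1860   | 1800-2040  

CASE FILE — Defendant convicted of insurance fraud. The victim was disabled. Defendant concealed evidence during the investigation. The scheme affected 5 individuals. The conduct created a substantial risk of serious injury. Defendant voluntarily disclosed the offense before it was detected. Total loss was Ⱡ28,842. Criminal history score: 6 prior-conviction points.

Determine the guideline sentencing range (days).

Base offense level for insurance fraud: 8.
A2 applies: 8 + 1 = 9.
A3 applies: 9 − 1 = 8.
A4 applies: 8 + 3 = 11.
A5 applies: 11 + 2 = 13.
A6 applies (level before this adjustment is 13 ≥ 10, so +5): 13 + 5 = 18.
A7 applies (level before this adjustment is 18 ≥ 8, so +4): 18 + 4 = 22.
Level 22 exceeds the maximum of 16; capped at 16.
Final offense level: 16.
Criminal history: 6 prior points → Category C (5-8).
Level 16 falls in the 14-16 band.
Grid: Level 14-16 × Category C = 1410-1710 days.

1410-1710 days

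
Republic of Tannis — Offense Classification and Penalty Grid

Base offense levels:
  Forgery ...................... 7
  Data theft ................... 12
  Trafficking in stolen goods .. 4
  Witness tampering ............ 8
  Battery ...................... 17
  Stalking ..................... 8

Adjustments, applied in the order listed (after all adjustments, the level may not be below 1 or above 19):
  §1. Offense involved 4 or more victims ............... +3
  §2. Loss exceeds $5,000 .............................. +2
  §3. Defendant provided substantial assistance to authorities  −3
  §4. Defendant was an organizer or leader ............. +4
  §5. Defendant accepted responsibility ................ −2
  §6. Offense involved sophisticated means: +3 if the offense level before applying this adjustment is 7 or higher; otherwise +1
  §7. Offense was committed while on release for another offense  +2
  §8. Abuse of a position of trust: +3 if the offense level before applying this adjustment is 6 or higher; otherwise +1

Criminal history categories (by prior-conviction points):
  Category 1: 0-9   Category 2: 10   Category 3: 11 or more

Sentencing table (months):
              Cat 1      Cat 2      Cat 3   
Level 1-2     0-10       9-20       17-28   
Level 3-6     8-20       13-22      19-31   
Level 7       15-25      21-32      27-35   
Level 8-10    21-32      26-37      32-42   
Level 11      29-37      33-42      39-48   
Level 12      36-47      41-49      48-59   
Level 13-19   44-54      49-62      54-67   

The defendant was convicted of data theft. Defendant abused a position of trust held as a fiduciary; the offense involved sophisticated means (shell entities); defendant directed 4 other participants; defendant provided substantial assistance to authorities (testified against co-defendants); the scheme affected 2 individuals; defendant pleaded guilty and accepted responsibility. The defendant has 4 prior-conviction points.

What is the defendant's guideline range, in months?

44-54 months

Base offense level for data theft: 12.
§1 does not apply.
§2 does not apply.
§3 applies: 12 − 3 = 9.
§4 applies: 9 + 4 = 13.
§5 applies: 13 − 2 = 11.
§6 applies (level before this adjustment is 11 ≥ 7, so +3): 11 + 3 = 14.
§7 does not apply.
§8 applies (level before this adjustment is 14 ≥ 6, so +3): 14 + 3 = 17.
Final offense level: 17.
Criminal history: 4 prior points → Category 1 (0-9).
Level 17 falls in the 13-19 band.
Grid: Level 13-19 × Category 1 = 44-54 months.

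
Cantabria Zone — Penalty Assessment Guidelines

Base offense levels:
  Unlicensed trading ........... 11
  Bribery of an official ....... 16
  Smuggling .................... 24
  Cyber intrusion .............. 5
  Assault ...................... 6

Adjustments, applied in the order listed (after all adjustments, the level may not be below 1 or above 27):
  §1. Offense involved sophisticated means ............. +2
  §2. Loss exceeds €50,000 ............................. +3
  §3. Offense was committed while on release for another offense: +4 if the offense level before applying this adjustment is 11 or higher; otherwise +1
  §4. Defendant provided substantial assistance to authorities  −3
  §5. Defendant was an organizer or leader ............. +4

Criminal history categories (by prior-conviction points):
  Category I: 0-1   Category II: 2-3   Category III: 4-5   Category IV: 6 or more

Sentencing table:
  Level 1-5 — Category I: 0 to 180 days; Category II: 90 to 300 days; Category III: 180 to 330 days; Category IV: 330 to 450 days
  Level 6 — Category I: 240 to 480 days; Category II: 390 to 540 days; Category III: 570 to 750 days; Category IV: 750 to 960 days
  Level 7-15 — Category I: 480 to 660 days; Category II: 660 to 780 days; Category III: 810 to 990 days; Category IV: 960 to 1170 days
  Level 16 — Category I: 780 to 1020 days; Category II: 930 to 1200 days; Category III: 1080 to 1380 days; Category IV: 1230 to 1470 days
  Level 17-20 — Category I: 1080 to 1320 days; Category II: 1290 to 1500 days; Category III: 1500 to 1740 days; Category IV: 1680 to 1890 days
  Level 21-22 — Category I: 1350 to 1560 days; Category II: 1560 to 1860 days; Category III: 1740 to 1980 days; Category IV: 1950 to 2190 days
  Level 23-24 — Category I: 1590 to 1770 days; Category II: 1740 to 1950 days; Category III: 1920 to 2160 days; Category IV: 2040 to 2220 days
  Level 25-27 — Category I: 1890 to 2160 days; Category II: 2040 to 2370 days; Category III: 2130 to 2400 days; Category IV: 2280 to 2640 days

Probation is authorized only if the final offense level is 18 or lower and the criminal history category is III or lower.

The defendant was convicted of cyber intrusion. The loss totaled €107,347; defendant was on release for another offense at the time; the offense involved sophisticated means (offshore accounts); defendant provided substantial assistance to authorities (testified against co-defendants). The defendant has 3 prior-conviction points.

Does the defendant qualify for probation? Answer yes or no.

Yes

Base offense level for cyber intrusion: 5.
§1 applies: 5 + 2 = 7.
§2 applies: 7 + 3 = 10.
§3 applies (level before this adjustment is 10 < 11, so +1): 10 + 1 = 11.
§4 applies: 11 − 3 = 8.
§5 does not apply.
Final offense level: 8.
Criminal history: 3 prior points → Category II (2-3).
Level 8 falls in the 7-15 band.
Grid: Level 7-15 × Category II = 660-780 days.
Probation check: level 8 ≤ 18 and category II ≤ III → eligible.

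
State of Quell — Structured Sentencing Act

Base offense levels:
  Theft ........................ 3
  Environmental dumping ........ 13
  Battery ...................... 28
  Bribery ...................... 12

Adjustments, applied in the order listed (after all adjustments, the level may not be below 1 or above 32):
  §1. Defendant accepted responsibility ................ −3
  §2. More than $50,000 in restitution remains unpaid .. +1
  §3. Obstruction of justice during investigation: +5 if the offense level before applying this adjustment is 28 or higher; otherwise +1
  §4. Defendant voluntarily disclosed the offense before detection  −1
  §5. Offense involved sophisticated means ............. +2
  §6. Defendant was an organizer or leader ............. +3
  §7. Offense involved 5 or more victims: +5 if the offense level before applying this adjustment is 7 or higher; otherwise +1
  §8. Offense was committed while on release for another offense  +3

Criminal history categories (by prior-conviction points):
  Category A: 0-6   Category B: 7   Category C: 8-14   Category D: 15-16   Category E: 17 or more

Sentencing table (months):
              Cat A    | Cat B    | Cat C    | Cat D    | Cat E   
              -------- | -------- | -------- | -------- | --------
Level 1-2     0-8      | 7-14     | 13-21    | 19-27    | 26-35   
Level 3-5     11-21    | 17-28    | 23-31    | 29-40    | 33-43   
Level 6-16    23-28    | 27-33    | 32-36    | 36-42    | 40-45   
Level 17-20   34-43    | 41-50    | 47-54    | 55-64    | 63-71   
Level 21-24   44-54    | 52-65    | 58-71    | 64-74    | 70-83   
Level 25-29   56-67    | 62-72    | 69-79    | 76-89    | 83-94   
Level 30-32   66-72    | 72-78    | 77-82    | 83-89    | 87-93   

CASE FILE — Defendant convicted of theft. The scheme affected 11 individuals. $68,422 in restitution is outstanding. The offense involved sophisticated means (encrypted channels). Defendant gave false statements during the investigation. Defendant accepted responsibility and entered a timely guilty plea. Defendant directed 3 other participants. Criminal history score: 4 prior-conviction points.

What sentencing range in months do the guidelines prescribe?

Base offense level for theft: 3.
§1 applies: 3 − 3 = 0.
§2 applies: 0 + 1 = 1.
§3 applies (level before this adjustment is 1 < 28, so +1): 1 + 1 = 2.
§5 applies: 2 + 2 = 4.
§6 applies: 4 + 3 = 7.
§7 applies (level before this adjustment is 7 ≥ 7, so +5): 7 + 5 = 12.
Final offense level: 12.
Criminal history: 4 prior points → Category A (0-6).
Level 12 falls in the 6-16 band.
Grid: Level 6-16 × Category A = 23-28 months.

23-28 months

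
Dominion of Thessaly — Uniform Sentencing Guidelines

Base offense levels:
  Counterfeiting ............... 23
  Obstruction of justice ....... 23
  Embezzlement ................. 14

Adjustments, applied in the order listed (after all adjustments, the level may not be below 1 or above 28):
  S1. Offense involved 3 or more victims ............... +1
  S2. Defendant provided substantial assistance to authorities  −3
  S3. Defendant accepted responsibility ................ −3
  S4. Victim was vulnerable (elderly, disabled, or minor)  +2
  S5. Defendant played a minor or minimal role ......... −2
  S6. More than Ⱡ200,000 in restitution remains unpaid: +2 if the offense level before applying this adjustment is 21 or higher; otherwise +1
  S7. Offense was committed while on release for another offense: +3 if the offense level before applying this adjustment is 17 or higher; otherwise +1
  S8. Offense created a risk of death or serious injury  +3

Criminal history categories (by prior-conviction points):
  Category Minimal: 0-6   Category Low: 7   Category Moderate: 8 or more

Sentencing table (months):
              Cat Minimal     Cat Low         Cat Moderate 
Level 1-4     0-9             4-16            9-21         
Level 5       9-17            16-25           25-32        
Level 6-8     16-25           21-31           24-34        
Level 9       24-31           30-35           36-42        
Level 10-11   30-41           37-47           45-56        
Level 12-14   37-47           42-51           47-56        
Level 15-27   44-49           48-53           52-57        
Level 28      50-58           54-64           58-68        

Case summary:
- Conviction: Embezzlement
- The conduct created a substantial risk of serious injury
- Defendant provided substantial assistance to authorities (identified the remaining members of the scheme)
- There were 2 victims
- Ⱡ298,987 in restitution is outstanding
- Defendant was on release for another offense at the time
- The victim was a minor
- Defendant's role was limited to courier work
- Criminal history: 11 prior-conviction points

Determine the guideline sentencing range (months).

52-57 months

Base offense level for embezzlement: 14.
S2 applies: 14 − 3 = 11.
S3 does not apply.
S4 applies: 11 + 2 = 13.
S5 applies: 13 − 2 = 11.
S6 applies (level before this adjustment is 11 < 21, so +1): 11 + 1 = 12.
S7 applies (level before this adjustment is 12 < 17, so +1): 12 + 1 = 13.
S8 applies: 13 + 3 = 16.
Final offense level: 16.
Criminal history: 11 prior points → Category Moderate (8+).
Level 16 falls in the 15-27 band.
Grid: Level 15-27 × Category Moderate = 52-57 months.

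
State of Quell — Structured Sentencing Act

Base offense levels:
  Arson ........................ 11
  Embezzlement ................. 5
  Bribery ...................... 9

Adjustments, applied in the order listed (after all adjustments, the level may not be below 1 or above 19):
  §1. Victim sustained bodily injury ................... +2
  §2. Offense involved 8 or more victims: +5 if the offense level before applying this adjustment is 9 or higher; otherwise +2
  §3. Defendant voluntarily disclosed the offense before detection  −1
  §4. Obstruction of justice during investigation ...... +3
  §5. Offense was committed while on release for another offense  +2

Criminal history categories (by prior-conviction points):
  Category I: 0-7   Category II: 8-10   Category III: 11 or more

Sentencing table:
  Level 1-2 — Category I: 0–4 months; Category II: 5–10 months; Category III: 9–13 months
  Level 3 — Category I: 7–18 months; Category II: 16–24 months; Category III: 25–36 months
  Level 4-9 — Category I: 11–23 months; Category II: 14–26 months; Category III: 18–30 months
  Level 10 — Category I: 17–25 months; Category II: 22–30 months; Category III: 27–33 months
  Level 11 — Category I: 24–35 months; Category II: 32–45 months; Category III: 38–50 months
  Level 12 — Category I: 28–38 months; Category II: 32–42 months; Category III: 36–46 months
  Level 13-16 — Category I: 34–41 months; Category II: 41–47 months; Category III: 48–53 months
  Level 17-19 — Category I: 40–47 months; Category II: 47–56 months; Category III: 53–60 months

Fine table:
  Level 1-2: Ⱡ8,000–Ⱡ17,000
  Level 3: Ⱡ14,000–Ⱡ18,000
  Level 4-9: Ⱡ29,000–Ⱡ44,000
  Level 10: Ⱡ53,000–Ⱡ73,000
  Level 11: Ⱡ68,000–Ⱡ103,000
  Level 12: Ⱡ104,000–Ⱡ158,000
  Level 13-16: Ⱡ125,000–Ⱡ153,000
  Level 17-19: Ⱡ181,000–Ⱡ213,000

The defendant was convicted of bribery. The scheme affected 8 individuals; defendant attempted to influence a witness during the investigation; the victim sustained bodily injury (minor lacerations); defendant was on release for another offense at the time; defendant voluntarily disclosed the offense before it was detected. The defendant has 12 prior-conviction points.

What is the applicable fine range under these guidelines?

Base offense level for bribery: 9.
§1 applies: 9 + 2 = 11.
§2 applies (level before this adjustment is 11 ≥ 9, so +5): 11 + 5 = 16.
§3 applies: 16 − 1 = 15.
§4 applies: 15 + 3 = 18.
§5 applies: 18 + 2 = 20.
Level 20 exceeds the maximum of 19; capped at 19.
Final offense level: 19.
Level 19 falls in the 17-19 band.
Fine table: Level 17-19 → Ⱡ181,000–Ⱡ213,000.

Ⱡ181,000–Ⱡ213,000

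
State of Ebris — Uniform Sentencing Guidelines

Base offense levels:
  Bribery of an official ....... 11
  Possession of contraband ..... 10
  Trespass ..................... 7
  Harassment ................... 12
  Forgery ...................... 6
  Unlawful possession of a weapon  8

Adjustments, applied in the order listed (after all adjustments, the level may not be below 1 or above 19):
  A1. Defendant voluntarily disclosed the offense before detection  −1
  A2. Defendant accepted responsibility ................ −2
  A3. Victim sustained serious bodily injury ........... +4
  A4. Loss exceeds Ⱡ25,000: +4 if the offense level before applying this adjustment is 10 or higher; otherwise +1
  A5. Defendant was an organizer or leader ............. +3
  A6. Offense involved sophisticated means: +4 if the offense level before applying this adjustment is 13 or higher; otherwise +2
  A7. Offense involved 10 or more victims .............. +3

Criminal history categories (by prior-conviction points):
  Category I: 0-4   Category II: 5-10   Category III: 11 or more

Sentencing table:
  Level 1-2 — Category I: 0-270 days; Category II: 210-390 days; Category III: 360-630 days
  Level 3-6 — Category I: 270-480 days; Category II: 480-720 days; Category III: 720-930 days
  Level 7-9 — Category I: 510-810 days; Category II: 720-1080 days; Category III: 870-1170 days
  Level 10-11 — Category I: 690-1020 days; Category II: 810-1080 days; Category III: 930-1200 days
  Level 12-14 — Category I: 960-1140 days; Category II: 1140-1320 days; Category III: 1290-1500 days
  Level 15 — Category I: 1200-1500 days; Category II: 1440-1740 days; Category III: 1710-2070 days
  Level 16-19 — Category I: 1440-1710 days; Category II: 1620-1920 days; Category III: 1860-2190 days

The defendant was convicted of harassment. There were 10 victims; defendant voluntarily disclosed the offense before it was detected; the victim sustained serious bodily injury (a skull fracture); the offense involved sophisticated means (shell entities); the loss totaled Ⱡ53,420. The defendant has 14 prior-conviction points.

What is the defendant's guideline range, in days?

1860-2190 days

Base offense level for harassment: 12.
A1 applies: 12 − 1 = 11.
A2 does not apply.
A3 applies: 11 + 4 = 15.
A4 applies (level before this adjustment is 15 ≥ 10, so +4): 15 + 4 = 19.
A5 does not apply.
A6 applies (level before this adjustment is 19 ≥ 13, so +4): 19 + 4 = 23.
A7 applies: 23 + 3 = 26.
Level 26 exceeds the maximum of 19; capped at 19.
Final offense level: 19.
Criminal history: 14 prior points → Category III (11+).
Level 19 falls in the 16-19 band.
Grid: Level 16-19 × Category III = 1860-2190 days.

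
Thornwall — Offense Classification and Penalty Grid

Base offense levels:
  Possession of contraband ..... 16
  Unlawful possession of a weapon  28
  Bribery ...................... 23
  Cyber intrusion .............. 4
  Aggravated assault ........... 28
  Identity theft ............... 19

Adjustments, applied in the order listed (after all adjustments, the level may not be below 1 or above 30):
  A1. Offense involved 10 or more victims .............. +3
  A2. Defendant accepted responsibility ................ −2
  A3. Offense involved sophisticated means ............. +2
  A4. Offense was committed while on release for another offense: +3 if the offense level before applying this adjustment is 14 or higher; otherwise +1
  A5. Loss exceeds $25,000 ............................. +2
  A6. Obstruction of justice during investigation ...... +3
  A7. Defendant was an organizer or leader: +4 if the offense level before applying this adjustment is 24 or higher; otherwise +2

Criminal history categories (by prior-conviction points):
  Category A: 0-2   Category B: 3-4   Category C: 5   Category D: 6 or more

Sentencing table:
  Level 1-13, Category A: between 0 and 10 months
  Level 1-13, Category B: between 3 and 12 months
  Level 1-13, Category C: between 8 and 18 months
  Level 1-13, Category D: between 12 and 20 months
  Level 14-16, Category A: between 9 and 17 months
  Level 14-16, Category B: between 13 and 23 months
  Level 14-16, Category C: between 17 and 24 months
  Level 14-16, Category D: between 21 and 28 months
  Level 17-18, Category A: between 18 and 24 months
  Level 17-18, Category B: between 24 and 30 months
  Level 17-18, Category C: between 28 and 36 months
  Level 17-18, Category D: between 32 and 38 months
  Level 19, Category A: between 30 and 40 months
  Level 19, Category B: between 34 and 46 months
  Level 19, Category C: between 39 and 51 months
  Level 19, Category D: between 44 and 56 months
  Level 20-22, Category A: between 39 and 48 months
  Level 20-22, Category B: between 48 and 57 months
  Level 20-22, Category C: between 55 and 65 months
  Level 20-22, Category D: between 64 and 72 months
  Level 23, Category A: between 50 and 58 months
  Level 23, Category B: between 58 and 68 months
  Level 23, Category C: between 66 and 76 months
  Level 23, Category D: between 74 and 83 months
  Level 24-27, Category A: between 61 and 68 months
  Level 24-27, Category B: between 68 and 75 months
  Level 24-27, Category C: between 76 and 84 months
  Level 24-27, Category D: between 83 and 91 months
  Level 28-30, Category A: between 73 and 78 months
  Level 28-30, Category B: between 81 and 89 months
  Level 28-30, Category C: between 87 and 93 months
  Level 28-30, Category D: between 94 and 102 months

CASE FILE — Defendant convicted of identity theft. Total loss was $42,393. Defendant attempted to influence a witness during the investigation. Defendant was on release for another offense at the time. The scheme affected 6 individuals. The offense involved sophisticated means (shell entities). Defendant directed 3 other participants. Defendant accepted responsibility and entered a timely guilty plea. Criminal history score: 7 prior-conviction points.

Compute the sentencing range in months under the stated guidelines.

94-102 months

Base offense level for identity theft: 19.
A2 applies: 19 − 2 = 17.
A3 applies: 17 + 2 = 19.
A4 applies (level before this adjustment is 19 ≥ 14, so +3): 19 + 3 = 22.
A5 applies: 22 + 2 = 24.
A6 applies: 24 + 3 = 27.
A7 applies (level before this adjustment is 27 ≥ 24, so +4): 27 + 4 = 31.
Level 31 exceeds the maximum of 30; capped at 30.
Final offense level: 30.
Criminal history: 7 prior points → Category D (6+).
Level 30 falls in the 28-30 band.
Grid: Level 28-30 × Category D = 94-102 months.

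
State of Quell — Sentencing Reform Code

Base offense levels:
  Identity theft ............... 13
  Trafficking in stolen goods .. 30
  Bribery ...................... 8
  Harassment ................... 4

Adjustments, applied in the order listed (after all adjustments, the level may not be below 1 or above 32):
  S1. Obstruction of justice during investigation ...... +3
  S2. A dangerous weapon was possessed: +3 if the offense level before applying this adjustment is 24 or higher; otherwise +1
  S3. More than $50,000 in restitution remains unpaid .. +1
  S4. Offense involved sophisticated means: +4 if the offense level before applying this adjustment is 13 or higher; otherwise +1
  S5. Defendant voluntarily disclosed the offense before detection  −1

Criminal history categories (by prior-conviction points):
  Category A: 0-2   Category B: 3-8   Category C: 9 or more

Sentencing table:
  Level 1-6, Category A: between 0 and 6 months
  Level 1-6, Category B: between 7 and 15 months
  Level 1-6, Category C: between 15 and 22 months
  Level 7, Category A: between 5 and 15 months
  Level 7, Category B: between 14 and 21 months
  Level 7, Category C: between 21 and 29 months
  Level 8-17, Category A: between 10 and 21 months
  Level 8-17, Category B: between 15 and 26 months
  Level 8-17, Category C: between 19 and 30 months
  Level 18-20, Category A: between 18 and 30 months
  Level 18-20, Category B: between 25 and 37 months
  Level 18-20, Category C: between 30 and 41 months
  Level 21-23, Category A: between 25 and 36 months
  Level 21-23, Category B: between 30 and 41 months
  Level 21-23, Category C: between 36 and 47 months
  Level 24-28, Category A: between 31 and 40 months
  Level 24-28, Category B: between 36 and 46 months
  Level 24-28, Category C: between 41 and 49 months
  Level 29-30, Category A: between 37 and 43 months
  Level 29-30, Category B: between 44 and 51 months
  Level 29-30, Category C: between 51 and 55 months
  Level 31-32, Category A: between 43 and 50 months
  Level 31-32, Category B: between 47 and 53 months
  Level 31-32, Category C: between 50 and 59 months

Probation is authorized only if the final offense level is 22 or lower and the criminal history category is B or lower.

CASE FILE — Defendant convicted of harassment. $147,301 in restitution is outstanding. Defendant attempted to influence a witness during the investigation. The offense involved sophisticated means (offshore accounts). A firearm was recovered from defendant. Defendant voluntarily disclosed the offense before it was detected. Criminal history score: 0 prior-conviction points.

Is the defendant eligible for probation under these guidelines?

Yes

Base offense level for harassment: 4.
S1 applies: 4 + 3 = 7.
S2 applies (level before this adjustment is 7 < 24, so +1): 7 + 1 = 8.
S3 applies: 8 + 1 = 9.
S4 applies (level before this adjustment is 9 < 13, so +1): 9 + 1 = 10.
S5 applies: 10 − 1 = 9.
Final offense level: 9.
Criminal history: 0 prior points → Category A (0-2).
Level 9 falls in the 8-17 band.
Grid: Level 8-17 × Category A = 10-21 months.
Probation check: level 9 ≤ 22 and category A ≤ B → eligible.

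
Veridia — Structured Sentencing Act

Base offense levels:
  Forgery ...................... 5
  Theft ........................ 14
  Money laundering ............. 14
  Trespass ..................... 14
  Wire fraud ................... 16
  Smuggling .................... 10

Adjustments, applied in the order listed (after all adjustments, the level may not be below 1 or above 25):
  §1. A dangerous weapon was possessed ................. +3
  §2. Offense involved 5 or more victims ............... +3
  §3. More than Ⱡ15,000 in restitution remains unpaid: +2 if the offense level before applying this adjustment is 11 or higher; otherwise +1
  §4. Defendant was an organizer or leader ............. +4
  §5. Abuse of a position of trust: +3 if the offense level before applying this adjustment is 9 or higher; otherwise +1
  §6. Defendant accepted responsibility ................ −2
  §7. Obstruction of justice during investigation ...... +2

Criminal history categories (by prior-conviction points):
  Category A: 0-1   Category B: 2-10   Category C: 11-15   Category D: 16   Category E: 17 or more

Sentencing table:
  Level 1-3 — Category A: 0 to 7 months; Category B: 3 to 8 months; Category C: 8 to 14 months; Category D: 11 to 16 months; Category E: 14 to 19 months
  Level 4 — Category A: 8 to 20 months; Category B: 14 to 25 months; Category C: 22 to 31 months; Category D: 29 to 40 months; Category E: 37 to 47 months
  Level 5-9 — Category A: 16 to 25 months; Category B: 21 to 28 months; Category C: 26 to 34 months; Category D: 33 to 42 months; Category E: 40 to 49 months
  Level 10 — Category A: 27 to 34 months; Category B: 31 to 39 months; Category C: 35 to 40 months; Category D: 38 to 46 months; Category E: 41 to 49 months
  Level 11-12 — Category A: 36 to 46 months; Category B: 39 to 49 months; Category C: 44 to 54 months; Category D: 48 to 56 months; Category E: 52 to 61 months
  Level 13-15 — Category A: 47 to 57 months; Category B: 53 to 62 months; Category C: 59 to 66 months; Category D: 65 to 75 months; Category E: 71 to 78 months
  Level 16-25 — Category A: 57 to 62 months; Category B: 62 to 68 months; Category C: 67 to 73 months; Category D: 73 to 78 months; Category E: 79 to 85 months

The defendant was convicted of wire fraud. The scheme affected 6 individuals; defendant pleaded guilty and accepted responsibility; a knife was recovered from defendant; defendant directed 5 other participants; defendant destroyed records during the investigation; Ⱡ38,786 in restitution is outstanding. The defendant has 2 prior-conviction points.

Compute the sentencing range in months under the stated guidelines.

62-68 months

Base offense level for wire fraud: 16.
§1 applies: 16 + 3 = 19.
§2 applies: 19 + 3 = 22.
§3 applies (level before this adjustment is 22 ≥ 11, so +2): 22 + 2 = 24.
§4 applies: 24 + 4 = 28.
§5 does not apply.
§6 applies: 28 − 2 = 26.
§7 applies: 26 + 2 = 28.
Level 28 exceeds the maximum of 25; capped at 25.
Final offense level: 25.
Criminal history: 2 prior points → Category B (2-10).
Level 25 falls in the 16-25 band.
Grid: Level 16-25 × Category B = 62-68 months.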